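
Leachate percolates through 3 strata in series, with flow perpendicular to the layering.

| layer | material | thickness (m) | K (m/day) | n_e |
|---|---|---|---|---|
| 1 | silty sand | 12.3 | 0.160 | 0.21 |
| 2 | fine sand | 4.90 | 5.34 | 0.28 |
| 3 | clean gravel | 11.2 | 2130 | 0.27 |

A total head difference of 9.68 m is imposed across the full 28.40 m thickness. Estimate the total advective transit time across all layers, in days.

With flow normal to the layers, continuity requires the same specific discharge q through every layer.
Σ(b_i/K_i) = 12.3/0.160 + 4.90/5.34 + 11.2/2130 = 77.80 d.
q = Δh / Σ(b_i/K_i) = 9.68 / 77.80 = 0.1244 m/day.
In each layer the seepage velocity is v_i = q/n_i, so the layer transit time is t_i = b_i·n_i / q:
  layer 1 (silty sand): t_1 = 12.3 × 0.21 / 0.1244 = 20.76 d
  layer 2 (fine sand): t_2 = 4.90 × 0.28 / 0.1244 = 11.03 d
  layer 3 (clean gravel): t_3 = 11.2 × 0.27 / 0.1244 = 24.30 d
Total t = Σ t_i = 56.09 days.

56.1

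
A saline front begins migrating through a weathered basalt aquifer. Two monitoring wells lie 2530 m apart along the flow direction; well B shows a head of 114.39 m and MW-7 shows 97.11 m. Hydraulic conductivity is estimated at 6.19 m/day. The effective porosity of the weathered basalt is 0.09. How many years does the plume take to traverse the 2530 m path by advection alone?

14.7

Hydraulic gradient i = (114.39 − 97.11) / 2530 = 17.28 / 2530 = 0.006830.
Darcy flux q = K · i = 6.190 × 0.006830 = 0.04228 m/day.
Seepage velocity v = q / n_e = 0.04228 / 0.09 = 0.4698 m/day.
Travel time t = L / v = 2530 / 0.4698 = 5386 days = 14.75 years.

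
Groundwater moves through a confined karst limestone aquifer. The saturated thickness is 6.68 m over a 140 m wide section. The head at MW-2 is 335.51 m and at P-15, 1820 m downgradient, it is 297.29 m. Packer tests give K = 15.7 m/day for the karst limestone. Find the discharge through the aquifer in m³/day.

Cross-sectional area A = 140 × 6.68 = 935.2 m².
Hydraulic gradient i = (335.51 − 297.29) / 1820 = 38.22 / 1820 = 0.02100.
Darcy's law: Q = K · A · i = 15.70 × 935.2 × 0.02100 = 308.3 m³/day.

308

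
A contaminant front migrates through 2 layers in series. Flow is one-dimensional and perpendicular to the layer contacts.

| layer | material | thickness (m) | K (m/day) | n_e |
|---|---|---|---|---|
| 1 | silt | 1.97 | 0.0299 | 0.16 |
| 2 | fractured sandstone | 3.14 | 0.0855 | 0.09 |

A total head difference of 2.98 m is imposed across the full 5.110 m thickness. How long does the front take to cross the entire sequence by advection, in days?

With flow normal to the layers, continuity requires the same specific discharge q through every layer.
Σ(b_i/K_i) = 1.97/0.0299 + 3.14/0.0855 = 102.6 d.
q = Δh / Σ(b_i/K_i) = 2.98 / 102.6 = 0.02904 m/day.
In each layer the seepage velocity is v_i = q/n_i, so the layer transit time is t_i = b_i·n_i / q:
  layer 1 (silt): t_1 = 1.97 × 0.16 / 0.02904 = 10.85 d
  layer 2 (fractured sandstone): t_2 = 3.14 × 0.09 / 0.02904 = 9.731 d
Total t = Σ t_i = 20.58 days.

20.6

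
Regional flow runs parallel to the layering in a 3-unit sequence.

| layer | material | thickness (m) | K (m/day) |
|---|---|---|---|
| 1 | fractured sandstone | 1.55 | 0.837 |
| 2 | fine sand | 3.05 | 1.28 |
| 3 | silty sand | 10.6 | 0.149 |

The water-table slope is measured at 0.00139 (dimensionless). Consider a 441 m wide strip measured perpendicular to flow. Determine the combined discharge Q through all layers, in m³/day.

Flow is parallel to layering, so each bed carries its own Darcy discharge and the transmissivities add.
Σ(K_i·b_i) = 0.837×1.55 + 1.28×3.05 + 0.149×10.6 = 6.781 m²/day.
Hydraulic gradient i = 0.00139.
Q = Σ(K_i·b_i) · W · i = 6.781 × 441 × 0.001390 = 4.157 m³/day.

4.16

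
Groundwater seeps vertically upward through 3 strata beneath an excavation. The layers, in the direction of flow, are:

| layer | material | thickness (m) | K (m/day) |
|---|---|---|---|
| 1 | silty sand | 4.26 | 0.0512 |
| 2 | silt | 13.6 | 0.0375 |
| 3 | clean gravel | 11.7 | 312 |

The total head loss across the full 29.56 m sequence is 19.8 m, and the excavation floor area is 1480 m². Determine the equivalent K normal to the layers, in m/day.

0.0663

Flow is perpendicular to layering, so the layers act in series and the equivalent K is the thickness-weighted harmonic mean.
Total thickness L = 4.26 + 13.6 + 11.7 = 29.56 m.
Σ(b_i/K_i) = 4.26/0.0512 + 13.6/0.0375 + 11.7/312 = 445.9 d.
K_eq = L / Σ(b_i/K_i) = 29.56 / 445.9 = 0.06629 m/day.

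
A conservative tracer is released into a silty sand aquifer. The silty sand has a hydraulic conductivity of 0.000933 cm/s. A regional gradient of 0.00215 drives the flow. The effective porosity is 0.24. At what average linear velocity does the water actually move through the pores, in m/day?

0.00722

Convert K: 0.000933 cm/s × 864 = 0.8061 m/day.
Hydraulic gradient i = 0.00215.
Darcy flux q = K · i = 0.8061 × 0.002150 = 0.001733 m/day.
Seepage velocity v = q / n_e = 0.001733 / 0.24 = 0.007221 m/day.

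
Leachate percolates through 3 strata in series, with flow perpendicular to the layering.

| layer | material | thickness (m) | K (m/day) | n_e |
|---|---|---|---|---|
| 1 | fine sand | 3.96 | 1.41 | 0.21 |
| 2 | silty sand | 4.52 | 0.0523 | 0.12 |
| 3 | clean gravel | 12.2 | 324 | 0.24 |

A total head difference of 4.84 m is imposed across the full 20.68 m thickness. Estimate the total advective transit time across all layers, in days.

79.3

With flow normal to the layers, continuity requires the same specific discharge q through every layer.
Σ(b_i/K_i) = 3.96/1.41 + 4.52/0.0523 + 12.2/324 = 89.27 d.
q = Δh / Σ(b_i/K_i) = 4.84 / 89.27 = 0.05422 m/day.
In each layer the seepage velocity is v_i = q/n_i, so the layer transit time is t_i = b_i·n_i / q:
  layer 1 (fine sand): t_1 = 3.96 × 0.21 / 0.05422 = 15.34 d
  layer 2 (silty sand): t_2 = 4.52 × 0.12 / 0.05422 = 10.00 d
  layer 3 (clean gravel): t_3 = 12.2 × 0.24 / 0.05422 = 54.01 d
Total t = Σ t_i = 79.35 days.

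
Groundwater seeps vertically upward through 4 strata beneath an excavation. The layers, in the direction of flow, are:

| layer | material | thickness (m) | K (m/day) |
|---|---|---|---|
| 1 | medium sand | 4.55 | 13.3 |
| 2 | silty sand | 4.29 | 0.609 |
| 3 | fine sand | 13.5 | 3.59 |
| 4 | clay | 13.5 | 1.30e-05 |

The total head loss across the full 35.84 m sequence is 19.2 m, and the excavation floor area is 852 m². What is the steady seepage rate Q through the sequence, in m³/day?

0.0158

Flow is perpendicular to layering, so the layers act in series and the equivalent K is the thickness-weighted harmonic mean.
Total thickness L = 4.55 + 4.29 + 13.5 + 13.5 = 35.84 m.
Σ(b_i/K_i) = 4.55/13.3 + 4.29/0.609 + 13.5/3.59 + 13.5/1.30e-05 = 1.038e+06 d.
K_eq = L / Σ(b_i/K_i) = 35.84 / 1.038e+06 = 3.451e-05 m/day.
Q = K_eq · A · (Δh/L) = 3.451e-05 × 852 × (19.2/35.84) = 0.01575 m³/day.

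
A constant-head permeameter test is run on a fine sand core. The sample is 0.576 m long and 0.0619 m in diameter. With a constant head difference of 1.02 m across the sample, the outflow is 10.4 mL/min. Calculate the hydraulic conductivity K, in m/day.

2.81

Cross-sectional area A = π·(d/2)² = π × (0.0619/2)² = 0.003009 m².
Convert discharge: 10.4 mL/min = 1.733e-07 m³/s.
Darcy's law rearranged: K = Q·L / (A·Δh) = 1.733e-07 × 0.576 / (0.003009 × 1.02) = 3.253e-05 m/s = 2.810 m/day.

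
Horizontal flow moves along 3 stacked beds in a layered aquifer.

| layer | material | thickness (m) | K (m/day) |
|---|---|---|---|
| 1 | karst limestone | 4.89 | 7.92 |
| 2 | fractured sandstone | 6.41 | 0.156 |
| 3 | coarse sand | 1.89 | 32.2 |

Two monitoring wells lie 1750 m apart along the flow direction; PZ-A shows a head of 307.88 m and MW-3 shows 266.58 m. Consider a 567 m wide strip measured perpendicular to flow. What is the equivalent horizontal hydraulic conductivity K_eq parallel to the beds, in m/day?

Flow is parallel to layering, so each bed carries its own Darcy discharge and the transmissivities add.
Σ(K_i·b_i) = 7.92×4.89 + 0.156×6.41 + 32.2×1.89 = 100.6 m²/day.
Total thickness b = 13.19 m, so K_eq = Σ(K_i·b_i)/b = 7.626 m/day.

7.63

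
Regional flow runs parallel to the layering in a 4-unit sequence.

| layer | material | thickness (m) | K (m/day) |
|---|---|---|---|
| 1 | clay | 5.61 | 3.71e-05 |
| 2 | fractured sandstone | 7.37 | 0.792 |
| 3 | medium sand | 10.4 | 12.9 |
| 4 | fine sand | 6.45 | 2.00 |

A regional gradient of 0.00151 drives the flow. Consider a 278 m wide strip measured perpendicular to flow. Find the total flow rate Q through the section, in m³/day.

Flow is parallel to layering, so each bed carries its own Darcy discharge and the transmissivities add.
Σ(K_i·b_i) = 3.71e-05×5.61 + 0.792×7.37 + 12.9×10.4 + 2.00×6.45 = 152.9 m²/day.
Hydraulic gradient i = 0.00151.
Q = Σ(K_i·b_i) · W · i = 152.9 × 278 × 0.001510 = 64.18 m³/day.

64.2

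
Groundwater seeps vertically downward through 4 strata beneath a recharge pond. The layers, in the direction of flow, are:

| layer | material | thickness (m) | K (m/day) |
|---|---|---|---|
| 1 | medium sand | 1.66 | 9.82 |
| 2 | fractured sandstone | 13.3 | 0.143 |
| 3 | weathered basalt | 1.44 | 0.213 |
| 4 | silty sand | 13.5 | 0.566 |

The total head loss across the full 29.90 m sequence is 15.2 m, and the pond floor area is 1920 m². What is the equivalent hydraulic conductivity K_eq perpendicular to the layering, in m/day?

Flow is perpendicular to layering, so the layers act in series and the equivalent K is the thickness-weighted harmonic mean.
Total thickness L = 1.66 + 13.3 + 1.44 + 13.5 = 29.90 m.
Σ(b_i/K_i) = 1.66/9.82 + 13.3/0.143 + 1.44/0.213 + 13.5/0.566 = 123.8 d.
K_eq = L / Σ(b_i/K_i) = 29.90 / 123.8 = 0.2415 m/day.

0.242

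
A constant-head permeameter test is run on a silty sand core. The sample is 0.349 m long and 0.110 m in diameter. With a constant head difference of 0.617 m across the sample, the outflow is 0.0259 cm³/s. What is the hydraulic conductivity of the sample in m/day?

Cross-sectional area A = π·(d/2)² = π × (0.110/2)² = 0.009503 m².
Convert discharge: 0.0259 cm³/s = 2.590e-08 m³/s.
Darcy's law rearranged: K = Q·L / (A·Δh) = 2.590e-08 × 0.349 / (0.009503 × 0.617) = 1.542e-06 m/s = 0.1332 m/day.

0.133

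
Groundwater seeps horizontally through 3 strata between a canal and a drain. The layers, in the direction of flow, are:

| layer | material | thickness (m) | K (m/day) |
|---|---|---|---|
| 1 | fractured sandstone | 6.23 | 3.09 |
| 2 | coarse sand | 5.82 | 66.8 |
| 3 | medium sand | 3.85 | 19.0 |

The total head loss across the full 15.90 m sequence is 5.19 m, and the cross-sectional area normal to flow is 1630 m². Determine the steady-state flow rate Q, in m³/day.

3670

Flow is perpendicular to layering, so the layers act in series and the equivalent K is the thickness-weighted harmonic mean.
Total thickness L = 6.23 + 5.82 + 3.85 = 15.90 m.
Σ(b_i/K_i) = 6.23/3.09 + 5.82/66.8 + 3.85/19.0 = 2.306 d.
K_eq = L / Σ(b_i/K_i) = 15.90 / 2.306 = 6.895 m/day.
Q = K_eq · A · (Δh/L) = 6.895 × 1630 × (5.19/15.90) = 3669 m³/day.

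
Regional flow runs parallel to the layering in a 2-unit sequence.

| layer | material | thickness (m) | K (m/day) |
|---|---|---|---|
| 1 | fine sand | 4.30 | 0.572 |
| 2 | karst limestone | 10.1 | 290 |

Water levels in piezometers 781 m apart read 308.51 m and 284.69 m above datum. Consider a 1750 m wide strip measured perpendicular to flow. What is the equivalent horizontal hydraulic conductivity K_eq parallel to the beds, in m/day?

Flow is parallel to layering, so each bed carries its own Darcy discharge and the transmissivities add.
Σ(K_i·b_i) = 0.572×4.30 + 290×10.1 = 2931 m²/day.
Total thickness b = 14.40 m, so K_eq = Σ(K_i·b_i)/b = 203.6 m/day.

204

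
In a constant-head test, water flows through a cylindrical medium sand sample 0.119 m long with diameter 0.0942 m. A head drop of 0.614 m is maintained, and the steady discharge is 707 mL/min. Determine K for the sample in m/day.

Cross-sectional area A = π·(d/2)² = π × (0.0942/2)² = 0.006969 m².
Convert discharge: 707 mL/min = 1.178e-05 m³/s.
Darcy's law rearranged: K = Q·L / (A·Δh) = 1.178e-05 × 0.119 / (0.006969 × 0.614) = 0.0003277 m/s = 28.31 m/day.

28.3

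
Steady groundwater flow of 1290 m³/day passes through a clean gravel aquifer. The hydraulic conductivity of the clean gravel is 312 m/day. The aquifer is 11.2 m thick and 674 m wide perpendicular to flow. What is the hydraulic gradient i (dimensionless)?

0.000548

Cross-sectional area A = 674 × 11.2 = 7549 m².
From Q = K·A·i, i = Q / (K·A) = 1290 / (312.0 × 7549) = 0.0005477.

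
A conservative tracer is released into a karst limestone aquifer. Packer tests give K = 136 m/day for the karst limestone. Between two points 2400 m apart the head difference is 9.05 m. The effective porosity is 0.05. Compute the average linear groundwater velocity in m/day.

Hydraulic gradient i = Δh / L = 9.05 / 2400 = 0.003771.
Darcy flux q = K · i = 136.0 × 0.003771 = 0.5128 m/day.
Seepage velocity v = q / n_e = 0.5128 / 0.05 = 10.26 m/day.

10.3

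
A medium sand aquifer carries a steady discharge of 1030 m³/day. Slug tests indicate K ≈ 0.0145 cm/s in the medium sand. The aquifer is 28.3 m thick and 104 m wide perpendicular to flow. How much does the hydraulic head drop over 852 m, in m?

23.8

Convert K: 0.0145 cm/s × 864 = 12.53 m/day.
Cross-sectional area A = 104 × 28.3 = 2943 m².
From Q = K·A·i, i = Q / (K·A) = 1030 / (12.53 × 2943) = 0.02793.
Head loss Δh = i · L = 0.02793 × 852 = 23.80 m.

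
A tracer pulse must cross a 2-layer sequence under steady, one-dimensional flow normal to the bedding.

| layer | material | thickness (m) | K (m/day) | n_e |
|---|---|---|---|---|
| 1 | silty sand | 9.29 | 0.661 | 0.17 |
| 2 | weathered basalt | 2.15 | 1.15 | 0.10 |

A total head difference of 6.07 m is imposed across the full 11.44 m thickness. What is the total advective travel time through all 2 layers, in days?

With flow normal to the layers, continuity requires the same specific discharge q through every layer.
Σ(b_i/K_i) = 9.29/0.661 + 2.15/1.15 = 15.92 d.
q = Δh / Σ(b_i/K_i) = 6.07 / 15.92 = 0.3812 m/day.
In each layer the seepage velocity is v_i = q/n_i, so the layer transit time is t_i = b_i·n_i / q:
  layer 1 (silty sand): t_1 = 9.29 × 0.17 / 0.3812 = 4.143 d
  layer 2 (weathered basalt): t_2 = 2.15 × 0.10 / 0.3812 = 0.5640 d
Total t = Σ t_i = 4.707 days.

4.71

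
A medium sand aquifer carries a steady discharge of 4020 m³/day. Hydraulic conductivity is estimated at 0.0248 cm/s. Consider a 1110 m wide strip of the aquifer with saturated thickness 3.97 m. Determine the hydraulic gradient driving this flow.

Convert K: 0.0248 cm/s × 864 = 21.43 m/day.
Cross-sectional area A = 1110 × 3.97 = 4407 m².
From Q = K·A·i, i = Q / (K·A) = 4020 / (21.43 × 4407) = 0.04257.

0.0426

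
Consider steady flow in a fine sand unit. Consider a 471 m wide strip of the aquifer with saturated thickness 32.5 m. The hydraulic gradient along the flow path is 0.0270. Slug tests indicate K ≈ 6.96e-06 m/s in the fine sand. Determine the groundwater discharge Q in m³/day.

Convert K: 6.96e-06 m/s × 86400 = 0.6013 m/day.
Cross-sectional area A = 471 × 32.5 = 15308 m².
Hydraulic gradient i = 0.0270.
Darcy's law: Q = K · A · i = 0.6013 × 15308 × 0.02700 = 248.5 m³/day.

249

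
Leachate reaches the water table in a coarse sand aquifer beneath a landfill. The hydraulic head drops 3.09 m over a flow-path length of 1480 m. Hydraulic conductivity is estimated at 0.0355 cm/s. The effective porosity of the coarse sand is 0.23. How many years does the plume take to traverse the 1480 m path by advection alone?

Convert K: 0.0355 cm/s × 864 = 30.67 m/day.
Hydraulic gradient i = Δh / L = 3.09 / 1480 = 0.002088.
Darcy flux q = K · i = 30.67 × 0.002088 = 0.06404 m/day.
Seepage velocity v = q / n_e = 0.06404 / 0.23 = 0.2784 m/day.
Travel time t = L / v = 1480 / 0.2784 = 5316 days = 14.55 years.

14.6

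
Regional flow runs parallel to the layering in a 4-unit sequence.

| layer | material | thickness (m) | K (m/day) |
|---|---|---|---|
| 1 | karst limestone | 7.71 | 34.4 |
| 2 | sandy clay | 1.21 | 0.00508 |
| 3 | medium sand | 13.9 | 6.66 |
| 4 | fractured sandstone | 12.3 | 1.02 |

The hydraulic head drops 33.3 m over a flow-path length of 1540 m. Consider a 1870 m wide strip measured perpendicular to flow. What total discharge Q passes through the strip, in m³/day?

Flow is parallel to layering, so each bed carries its own Darcy discharge and the transmissivities add.
Σ(K_i·b_i) = 34.4×7.71 + 0.00508×1.21 + 6.66×13.9 + 1.02×12.3 = 370.4 m²/day.
Hydraulic gradient i = Δh / L = 33.3 / 1540 = 0.02162.
Q = Σ(K_i·b_i) · W · i = 370.4 × 1870 × 0.02162 = 14975 m³/day.

15000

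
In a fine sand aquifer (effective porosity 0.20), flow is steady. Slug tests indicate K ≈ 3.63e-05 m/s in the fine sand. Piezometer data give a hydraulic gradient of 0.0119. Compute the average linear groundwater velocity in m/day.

0.187

Convert K: 3.63e-05 m/s × 86400 = 3.136 m/day.
Hydraulic gradient i = 0.0119.
Darcy flux q = K · i = 3.136 × 0.01190 = 0.03732 m/day.
Seepage velocity v = q / n_e = 0.03732 / 0.20 = 0.1866 m/day.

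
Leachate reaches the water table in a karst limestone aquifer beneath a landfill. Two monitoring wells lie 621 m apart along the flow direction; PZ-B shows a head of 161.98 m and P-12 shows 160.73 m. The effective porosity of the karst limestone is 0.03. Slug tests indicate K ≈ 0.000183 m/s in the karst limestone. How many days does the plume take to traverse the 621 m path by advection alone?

585

Convert K: 0.000183 m/s × 86400 = 15.81 m/day.
Hydraulic gradient i = (161.98 − 160.73) / 621 = 1.25 / 621 = 0.002013.
Darcy flux q = K · i = 15.81 × 0.002013 = 0.03183 m/day.
Seepage velocity v = q / n_e = 0.03183 / 0.03 = 1.061 m/day.
Travel time t = L / v = 621 / 1.061 = 585.4 days.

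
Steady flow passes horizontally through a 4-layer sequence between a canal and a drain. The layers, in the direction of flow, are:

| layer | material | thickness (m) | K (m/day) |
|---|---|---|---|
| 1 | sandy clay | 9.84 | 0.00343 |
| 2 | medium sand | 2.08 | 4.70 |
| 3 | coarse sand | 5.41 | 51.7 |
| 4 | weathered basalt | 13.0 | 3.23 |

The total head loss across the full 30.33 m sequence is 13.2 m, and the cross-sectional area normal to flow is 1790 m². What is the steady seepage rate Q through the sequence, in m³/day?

Flow is perpendicular to layering, so the layers act in series and the equivalent K is the thickness-weighted harmonic mean.
Total thickness L = 9.84 + 2.08 + 5.41 + 13.0 = 30.33 m.
Σ(b_i/K_i) = 9.84/0.00343 + 2.08/4.70 + 5.41/51.7 + 13.0/3.23 = 2873 d.
K_eq = L / Σ(b_i/K_i) = 30.33 / 2873 = 0.01056 m/day.
Q = K_eq · A · (Δh/L) = 0.01056 × 1790 × (13.2/30.33) = 8.223 m³/day.

8.22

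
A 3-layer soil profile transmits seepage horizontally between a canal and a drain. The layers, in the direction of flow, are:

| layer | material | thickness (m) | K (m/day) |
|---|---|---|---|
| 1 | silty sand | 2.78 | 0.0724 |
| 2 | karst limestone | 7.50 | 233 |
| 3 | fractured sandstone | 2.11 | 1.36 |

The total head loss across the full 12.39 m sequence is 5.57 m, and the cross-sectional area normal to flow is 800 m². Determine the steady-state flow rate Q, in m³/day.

Flow is perpendicular to layering, so the layers act in series and the equivalent K is the thickness-weighted harmonic mean.
Total thickness L = 2.78 + 7.50 + 2.11 = 12.39 m.
Σ(b_i/K_i) = 2.78/0.0724 + 7.50/233 + 2.11/1.36 = 39.98 d.
K_eq = L / Σ(b_i/K_i) = 12.39 / 39.98 = 0.3099 m/day.
Q = K_eq · A · (Δh/L) = 0.3099 × 800 × (5.57/12.39) = 111.5 m³/day.

111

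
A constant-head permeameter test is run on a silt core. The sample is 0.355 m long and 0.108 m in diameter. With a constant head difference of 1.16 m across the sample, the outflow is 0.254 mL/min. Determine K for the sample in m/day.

Cross-sectional area A = π·(d/2)² = π × (0.108/2)² = 0.009161 m².
Convert discharge: 0.254 mL/min = 4.233e-09 m³/s.
Darcy's law rearranged: K = Q·L / (A·Δh) = 4.233e-09 × 0.355 / (0.009161 × 1.16) = 1.414e-07 m/s = 0.01222 m/day.

0.0122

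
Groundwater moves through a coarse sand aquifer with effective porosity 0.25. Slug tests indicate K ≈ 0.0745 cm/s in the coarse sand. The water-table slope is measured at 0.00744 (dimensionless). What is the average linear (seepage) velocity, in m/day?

1.92

Convert K: 0.0745 cm/s × 864 = 64.37 m/day.
Hydraulic gradient i = 0.00744.
Darcy flux q = K · i = 64.37 × 0.007440 = 0.4789 m/day.
Seepage velocity v = q / n_e = 0.4789 / 0.25 = 1.916 m/day.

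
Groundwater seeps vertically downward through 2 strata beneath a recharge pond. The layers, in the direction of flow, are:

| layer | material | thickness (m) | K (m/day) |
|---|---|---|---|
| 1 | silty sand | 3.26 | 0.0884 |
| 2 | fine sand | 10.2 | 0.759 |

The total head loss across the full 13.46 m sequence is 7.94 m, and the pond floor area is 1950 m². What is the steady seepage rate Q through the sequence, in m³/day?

308

Flow is perpendicular to layering, so the layers act in series and the equivalent K is the thickness-weighted harmonic mean.
Total thickness L = 3.26 + 10.2 = 13.46 m.
Σ(b_i/K_i) = 3.26/0.0884 + 10.2/0.759 = 50.32 d.
K_eq = L / Σ(b_i/K_i) = 13.46 / 50.32 = 0.2675 m/day.
Q = K_eq · A · (Δh/L) = 0.2675 × 1950 × (7.94/13.46) = 307.7 m³/day.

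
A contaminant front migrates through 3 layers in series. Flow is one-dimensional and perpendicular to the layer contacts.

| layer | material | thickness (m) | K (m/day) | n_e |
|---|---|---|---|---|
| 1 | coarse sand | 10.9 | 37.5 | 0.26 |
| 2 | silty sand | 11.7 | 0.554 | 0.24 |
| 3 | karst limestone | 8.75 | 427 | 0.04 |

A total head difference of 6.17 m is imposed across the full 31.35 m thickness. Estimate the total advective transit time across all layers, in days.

With flow normal to the layers, continuity requires the same specific discharge q through every layer.
Σ(b_i/K_i) = 10.9/37.5 + 11.7/0.554 + 8.75/427 = 21.43 d.
q = Δh / Σ(b_i/K_i) = 6.17 / 21.43 = 0.2879 m/day.
In each layer the seepage velocity is v_i = q/n_i, so the layer transit time is t_i = b_i·n_i / q:
  layer 1 (coarse sand): t_1 = 10.9 × 0.26 / 0.2879 = 9.843 d
  layer 2 (silty sand): t_2 = 11.7 × 0.24 / 0.2879 = 9.753 d
  layer 3 (karst limestone): t_3 = 8.75 × 0.04 / 0.2879 = 1.216 d
Total t = Σ t_i = 20.81 days.

20.8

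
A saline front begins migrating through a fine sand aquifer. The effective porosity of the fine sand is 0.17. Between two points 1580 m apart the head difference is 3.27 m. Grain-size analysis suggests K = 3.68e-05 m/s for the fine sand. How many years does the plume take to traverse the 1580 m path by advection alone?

Convert K: 3.68e-05 m/s × 86400 = 3.180 m/day.
Hydraulic gradient i = Δh / L = 3.27 / 1580 = 0.002070.
Darcy flux q = K · i = 3.180 × 0.002070 = 0.006580 m/day.
Seepage velocity v = q / n_e = 0.006580 / 0.17 = 0.03871 m/day.
Travel time t = L / v = 1580 / 0.03871 = 40818 days = 111.8 years.

112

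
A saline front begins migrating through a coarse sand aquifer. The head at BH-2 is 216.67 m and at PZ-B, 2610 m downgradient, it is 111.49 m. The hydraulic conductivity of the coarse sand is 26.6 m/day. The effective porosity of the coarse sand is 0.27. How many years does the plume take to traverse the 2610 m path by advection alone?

Hydraulic gradient i = (216.67 − 111.49) / 2610 = 105.18 / 2610 = 0.04030.
Darcy flux q = K · i = 26.60 × 0.04030 = 1.072 m/day.
Seepage velocity v = q / n_e = 1.072 / 0.27 = 3.970 m/day.
Travel time t = L / v = 2610 / 3.970 = 657.4 days = 1.800 years.

1.80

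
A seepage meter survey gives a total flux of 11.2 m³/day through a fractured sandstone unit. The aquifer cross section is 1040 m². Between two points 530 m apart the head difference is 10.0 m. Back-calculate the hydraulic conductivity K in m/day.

0.571

Hydraulic gradient i = Δh / L = 10.0 / 530 = 0.01887.
From Q = K·A·i, K = Q / (A·i) = 11.2 / (1040 × 0.01887) = 0.5708 m/day.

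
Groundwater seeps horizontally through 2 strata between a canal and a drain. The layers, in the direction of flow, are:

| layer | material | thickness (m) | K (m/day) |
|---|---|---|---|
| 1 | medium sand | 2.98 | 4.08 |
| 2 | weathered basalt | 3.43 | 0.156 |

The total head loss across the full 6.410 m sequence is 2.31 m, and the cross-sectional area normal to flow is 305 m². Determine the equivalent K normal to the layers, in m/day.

Flow is perpendicular to layering, so the layers act in series and the equivalent K is the thickness-weighted harmonic mean.
Total thickness L = 2.98 + 3.43 = 6.410 m.
Σ(b_i/K_i) = 2.98/4.08 + 3.43/0.156 = 22.72 d.
K_eq = L / Σ(b_i/K_i) = 6.410 / 22.72 = 0.2822 m/day.

0.282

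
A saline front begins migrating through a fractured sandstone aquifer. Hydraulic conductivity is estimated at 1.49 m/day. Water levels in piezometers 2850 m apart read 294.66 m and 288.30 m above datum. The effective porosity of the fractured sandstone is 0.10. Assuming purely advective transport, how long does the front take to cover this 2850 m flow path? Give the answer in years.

235

Hydraulic gradient i = (294.66 − 288.30) / 2850 = 6.36 / 2850 = 0.002232.
Darcy flux q = K · i = 1.490 × 0.002232 = 0.003325 m/day.
Seepage velocity v = q / n_e = 0.003325 / 0.10 = 0.03325 m/day.
Travel time t = L / v = 2850 / 0.03325 = 85713 days = 234.7 years.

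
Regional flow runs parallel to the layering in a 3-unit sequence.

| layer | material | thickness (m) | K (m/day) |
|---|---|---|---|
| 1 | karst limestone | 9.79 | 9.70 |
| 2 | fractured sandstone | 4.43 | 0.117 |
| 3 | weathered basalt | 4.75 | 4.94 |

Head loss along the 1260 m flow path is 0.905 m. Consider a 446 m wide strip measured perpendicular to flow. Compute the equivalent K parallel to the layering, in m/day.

6.27

Flow is parallel to layering, so each bed carries its own Darcy discharge and the transmissivities add.
Σ(K_i·b_i) = 9.70×9.79 + 0.117×4.43 + 4.94×4.75 = 118.9 m²/day.
Total thickness b = 18.97 m, so K_eq = Σ(K_i·b_i)/b = 6.270 m/day.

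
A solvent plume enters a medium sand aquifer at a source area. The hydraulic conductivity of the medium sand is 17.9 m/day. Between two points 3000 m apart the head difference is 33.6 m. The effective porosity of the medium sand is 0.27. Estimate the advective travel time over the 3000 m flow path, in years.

11.1

Hydraulic gradient i = Δh / L = 33.6 / 3000 = 0.01120.
Darcy flux q = K · i = 17.90 × 0.01120 = 0.2005 m/day.
Seepage velocity v = q / n_e = 0.2005 / 0.27 = 0.7425 m/day.
Travel time t = L / v = 3000 / 0.7425 = 4040 days = 11.06 years.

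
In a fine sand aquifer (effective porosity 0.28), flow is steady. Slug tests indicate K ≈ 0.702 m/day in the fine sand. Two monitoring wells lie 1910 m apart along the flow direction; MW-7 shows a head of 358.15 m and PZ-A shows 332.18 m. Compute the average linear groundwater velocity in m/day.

0.0341

Hydraulic gradient i = (358.15 − 332.18) / 1910 = 25.97 / 1910 = 0.01360.
Darcy flux q = K · i = 0.7020 × 0.01360 = 0.009545 m/day.
Seepage velocity v = q / n_e = 0.009545 / 0.28 = 0.03409 m/day.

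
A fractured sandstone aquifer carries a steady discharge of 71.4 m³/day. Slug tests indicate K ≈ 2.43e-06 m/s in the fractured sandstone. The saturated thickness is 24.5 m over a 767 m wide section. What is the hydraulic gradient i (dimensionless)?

0.0181

Convert K: 2.43e-06 m/s × 86400 = 0.2100 m/day.
Cross-sectional area A = 767 × 24.5 = 18792 m².
From Q = K·A·i, i = Q / (K·A) = 71.4 / (0.2100 × 18792) = 0.01810.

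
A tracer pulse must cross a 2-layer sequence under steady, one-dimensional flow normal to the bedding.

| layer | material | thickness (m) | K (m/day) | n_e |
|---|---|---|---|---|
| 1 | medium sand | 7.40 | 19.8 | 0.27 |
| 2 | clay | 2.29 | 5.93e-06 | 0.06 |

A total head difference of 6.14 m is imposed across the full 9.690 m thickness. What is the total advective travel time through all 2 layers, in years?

With flow normal to the layers, continuity requires the same specific discharge q through every layer.
Σ(b_i/K_i) = 7.40/19.8 + 2.29/5.93e-06 = 3.862e+05 d.
q = Δh / Σ(b_i/K_i) = 6.14 / 3.862e+05 = 1.590e-05 m/day.
In each layer the seepage velocity is v_i = q/n_i, so the layer transit time is t_i = b_i·n_i / q:
  layer 1 (medium sand): t_1 = 7.40 × 0.27 / 1.590e-05 = 1.257e+05 d
  layer 2 (clay): t_2 = 2.29 × 0.06 / 1.590e-05 = 8642 d
Total t = Σ t_i = 1.343e+05 days = 367.7 years.

368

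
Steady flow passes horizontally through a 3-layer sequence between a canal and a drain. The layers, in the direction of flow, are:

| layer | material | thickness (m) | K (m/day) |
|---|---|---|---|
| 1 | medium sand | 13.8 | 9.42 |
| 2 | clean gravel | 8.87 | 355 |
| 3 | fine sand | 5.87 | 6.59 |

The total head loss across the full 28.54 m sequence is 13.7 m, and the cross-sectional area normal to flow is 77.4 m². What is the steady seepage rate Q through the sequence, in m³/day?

445

Flow is perpendicular to layering, so the layers act in series and the equivalent K is the thickness-weighted harmonic mean.
Total thickness L = 13.8 + 8.87 + 5.87 = 28.54 m.
Σ(b_i/K_i) = 13.8/9.42 + 8.87/355 + 5.87/6.59 = 2.381 d.
K_eq = L / Σ(b_i/K_i) = 28.54 / 2.381 = 11.99 m/day.
Q = K_eq · A · (Δh/L) = 11.99 × 77.4 × (13.7/28.54) = 445.4 m³/day.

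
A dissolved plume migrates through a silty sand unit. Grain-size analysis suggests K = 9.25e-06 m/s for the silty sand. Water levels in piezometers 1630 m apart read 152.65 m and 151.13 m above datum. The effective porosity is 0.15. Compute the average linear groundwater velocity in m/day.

Convert K: 9.25e-06 m/s × 86400 = 0.7992 m/day.
Hydraulic gradient i = (152.65 − 151.13) / 1630 = 1.52 / 1630 = 0.0009325.
Darcy flux q = K · i = 0.7992 × 0.0009325 = 0.0007453 m/day.
Seepage velocity v = q / n_e = 0.0007453 / 0.15 = 0.004968 m/day.

0.00497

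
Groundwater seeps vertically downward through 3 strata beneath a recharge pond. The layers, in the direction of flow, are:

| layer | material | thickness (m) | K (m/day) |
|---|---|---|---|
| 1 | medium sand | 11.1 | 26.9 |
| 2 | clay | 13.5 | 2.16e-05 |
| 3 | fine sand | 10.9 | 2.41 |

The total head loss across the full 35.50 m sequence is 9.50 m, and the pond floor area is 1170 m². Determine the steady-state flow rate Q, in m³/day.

0.0178

Flow is perpendicular to layering, so the layers act in series and the equivalent K is the thickness-weighted harmonic mean.
Total thickness L = 11.1 + 13.5 + 10.9 = 35.50 m.
Σ(b_i/K_i) = 11.1/26.9 + 13.5/2.16e-05 + 10.9/2.41 = 6.250e+05 d.
K_eq = L / Σ(b_i/K_i) = 35.50 / 6.250e+05 = 5.680e-05 m/day.
Q = K_eq · A · (Δh/L) = 5.680e-05 × 1170 × (9.50/35.50) = 0.01778 m³/day.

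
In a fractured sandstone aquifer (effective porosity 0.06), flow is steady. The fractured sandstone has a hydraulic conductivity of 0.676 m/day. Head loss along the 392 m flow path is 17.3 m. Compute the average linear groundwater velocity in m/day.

Hydraulic gradient i = Δh / L = 17.3 / 392 = 0.04413.
Darcy flux q = K · i = 0.6760 × 0.04413 = 0.02983 m/day.
Seepage velocity v = q / n_e = 0.02983 / 0.06 = 0.4972 m/day.

0.497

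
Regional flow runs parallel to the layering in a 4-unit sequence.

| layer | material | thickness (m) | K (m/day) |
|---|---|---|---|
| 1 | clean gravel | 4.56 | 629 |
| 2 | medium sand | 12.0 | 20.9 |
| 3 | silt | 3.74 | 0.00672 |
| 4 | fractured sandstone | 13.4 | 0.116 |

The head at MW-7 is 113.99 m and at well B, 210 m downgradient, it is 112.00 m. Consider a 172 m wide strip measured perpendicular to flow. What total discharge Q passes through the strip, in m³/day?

Flow is parallel to layering, so each bed carries its own Darcy discharge and the transmissivities add.
Σ(K_i·b_i) = 629×4.56 + 20.9×12.0 + 0.00672×3.74 + 0.116×13.4 = 3121 m²/day.
Hydraulic gradient i = (113.99 − 112.00) / 210 = 1.99 / 210 = 0.009476.
Q = Σ(K_i·b_i) · W · i = 3121 × 172 × 0.009476 = 5086 m³/day.

5090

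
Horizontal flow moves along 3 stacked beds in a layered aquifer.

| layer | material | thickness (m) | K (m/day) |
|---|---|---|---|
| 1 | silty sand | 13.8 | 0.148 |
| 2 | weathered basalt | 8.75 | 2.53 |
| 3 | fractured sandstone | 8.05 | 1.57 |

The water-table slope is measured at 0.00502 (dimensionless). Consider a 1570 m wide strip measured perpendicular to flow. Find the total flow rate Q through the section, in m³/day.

Flow is parallel to layering, so each bed carries its own Darcy discharge and the transmissivities add.
Σ(K_i·b_i) = 0.148×13.8 + 2.53×8.75 + 1.57×8.05 = 36.82 m²/day.
Hydraulic gradient i = 0.00502.
Q = Σ(K_i·b_i) · W · i = 36.82 × 1570 × 0.005020 = 290.2 m³/day.

290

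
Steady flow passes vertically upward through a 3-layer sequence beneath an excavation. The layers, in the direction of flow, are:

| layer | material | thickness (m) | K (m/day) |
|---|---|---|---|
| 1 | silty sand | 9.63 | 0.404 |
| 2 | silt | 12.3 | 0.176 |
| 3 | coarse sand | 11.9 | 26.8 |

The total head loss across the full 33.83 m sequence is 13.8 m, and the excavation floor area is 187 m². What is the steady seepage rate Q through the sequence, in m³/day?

27.4

Flow is perpendicular to layering, so the layers act in series and the equivalent K is the thickness-weighted harmonic mean.
Total thickness L = 9.63 + 12.3 + 11.9 = 33.83 m.
Σ(b_i/K_i) = 9.63/0.404 + 12.3/0.176 + 11.9/26.8 = 94.17 d.
K_eq = L / Σ(b_i/K_i) = 33.83 / 94.17 = 0.3593 m/day.
Q = K_eq · A · (Δh/L) = 0.3593 × 187 × (13.8/33.83) = 27.40 m³/day.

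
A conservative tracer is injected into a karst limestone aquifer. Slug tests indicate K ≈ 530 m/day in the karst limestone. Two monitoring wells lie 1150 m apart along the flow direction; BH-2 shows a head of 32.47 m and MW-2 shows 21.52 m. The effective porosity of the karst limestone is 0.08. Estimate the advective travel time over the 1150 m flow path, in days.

Hydraulic gradient i = (32.47 − 21.52) / 1150 = 10.95 / 1150 = 0.009522.
Darcy flux q = K · i = 530.0 × 0.009522 = 5.047 m/day.
Seepage velocity v = q / n_e = 5.047 / 0.08 = 63.08 m/day.
Travel time t = L / v = 1150 / 63.08 = 18.23 days.

18.2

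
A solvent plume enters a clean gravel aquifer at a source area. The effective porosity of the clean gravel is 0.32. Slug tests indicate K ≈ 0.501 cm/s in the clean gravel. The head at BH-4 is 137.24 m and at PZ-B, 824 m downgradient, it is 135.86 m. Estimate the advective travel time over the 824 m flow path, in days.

364

Convert K: 0.501 cm/s × 864 = 432.9 m/day.
Hydraulic gradient i = (137.24 − 135.86) / 824 = 1.38 / 824 = 0.001675.
Darcy flux q = K · i = 432.9 × 0.001675 = 0.7249 m/day.
Seepage velocity v = q / n_e = 0.7249 / 0.32 = 2.265 m/day.
Travel time t = L / v = 824 / 2.265 = 363.7 days.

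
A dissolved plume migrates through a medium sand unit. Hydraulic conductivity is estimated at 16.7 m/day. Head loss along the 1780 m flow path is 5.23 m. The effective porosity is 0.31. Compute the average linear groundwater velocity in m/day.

0.158

Hydraulic gradient i = Δh / L = 5.23 / 1780 = 0.002938.
Darcy flux q = K · i = 16.70 × 0.002938 = 0.04907 m/day.
Seepage velocity v = q / n_e = 0.04907 / 0.31 = 0.1583 m/day.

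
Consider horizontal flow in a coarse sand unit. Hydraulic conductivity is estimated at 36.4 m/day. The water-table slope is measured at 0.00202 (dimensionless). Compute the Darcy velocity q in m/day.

Hydraulic gradient i = 0.00202.
Specific discharge q = K · i = 36.40 × 0.002020 = 0.07353 m/day.

0.0735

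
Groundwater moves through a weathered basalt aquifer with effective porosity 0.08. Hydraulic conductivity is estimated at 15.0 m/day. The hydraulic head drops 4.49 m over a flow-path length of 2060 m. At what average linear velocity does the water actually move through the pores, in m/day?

Hydraulic gradient i = Δh / L = 4.49 / 2060 = 0.002180.
Darcy flux q = K · i = 15.00 × 0.002180 = 0.03269 m/day.
Seepage velocity v = q / n_e = 0.03269 / 0.08 = 0.4087 m/day.

0.409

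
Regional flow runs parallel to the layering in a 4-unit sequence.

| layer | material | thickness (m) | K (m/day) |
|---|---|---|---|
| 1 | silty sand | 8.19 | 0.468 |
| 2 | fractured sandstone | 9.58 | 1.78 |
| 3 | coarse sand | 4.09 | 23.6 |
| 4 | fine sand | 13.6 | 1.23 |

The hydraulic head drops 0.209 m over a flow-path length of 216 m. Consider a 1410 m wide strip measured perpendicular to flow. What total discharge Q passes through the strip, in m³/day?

Flow is parallel to layering, so each bed carries its own Darcy discharge and the transmissivities add.
Σ(K_i·b_i) = 0.468×8.19 + 1.78×9.58 + 23.6×4.09 + 1.23×13.6 = 134.1 m²/day.
Hydraulic gradient i = Δh / L = 0.209 / 216 = 0.0009676.
Q = Σ(K_i·b_i) · W · i = 134.1 × 1410 × 0.0009676 = 183.0 m³/day.

183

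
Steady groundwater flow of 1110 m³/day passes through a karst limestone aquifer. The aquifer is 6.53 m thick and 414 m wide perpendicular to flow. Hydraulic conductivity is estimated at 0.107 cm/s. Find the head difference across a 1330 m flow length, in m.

5.91

Convert K: 0.107 cm/s × 864 = 92.45 m/day.
Cross-sectional area A = 414 × 6.53 = 2703 m².
From Q = K·A·i, i = Q / (K·A) = 1110 / (92.45 × 2703) = 0.004441.
Head loss Δh = i · L = 0.004441 × 1330 = 5.907 m.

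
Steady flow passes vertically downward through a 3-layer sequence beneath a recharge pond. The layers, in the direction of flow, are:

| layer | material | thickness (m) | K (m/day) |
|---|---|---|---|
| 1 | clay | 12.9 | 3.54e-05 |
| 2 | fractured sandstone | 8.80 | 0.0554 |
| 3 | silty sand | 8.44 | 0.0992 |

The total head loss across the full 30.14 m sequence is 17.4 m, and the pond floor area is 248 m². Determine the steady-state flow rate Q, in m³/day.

Flow is perpendicular to layering, so the layers act in series and the equivalent K is the thickness-weighted harmonic mean.
Total thickness L = 12.9 + 8.80 + 8.44 = 30.14 m.
Σ(b_i/K_i) = 12.9/3.54e-05 + 8.80/0.0554 + 8.44/0.0992 = 3.647e+05 d.
K_eq = L / Σ(b_i/K_i) = 30.14 / 3.647e+05 = 8.265e-05 m/day.
Q = K_eq · A · (Δh/L) = 8.265e-05 × 248 × (17.4/30.14) = 0.01183 m³/day.

0.0118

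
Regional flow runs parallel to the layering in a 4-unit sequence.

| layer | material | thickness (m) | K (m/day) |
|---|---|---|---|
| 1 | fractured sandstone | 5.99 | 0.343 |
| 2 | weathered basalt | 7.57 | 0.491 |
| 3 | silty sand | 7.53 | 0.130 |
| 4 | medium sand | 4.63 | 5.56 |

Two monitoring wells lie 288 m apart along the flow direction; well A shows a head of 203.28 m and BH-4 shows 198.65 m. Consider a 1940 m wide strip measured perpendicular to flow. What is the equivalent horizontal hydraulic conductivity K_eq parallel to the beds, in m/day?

Flow is parallel to layering, so each bed carries its own Darcy discharge and the transmissivities add.
Σ(K_i·b_i) = 0.343×5.99 + 0.491×7.57 + 0.130×7.53 + 5.56×4.63 = 32.49 m²/day.
Total thickness b = 25.72 m, so K_eq = Σ(K_i·b_i)/b = 1.263 m/day.

1.26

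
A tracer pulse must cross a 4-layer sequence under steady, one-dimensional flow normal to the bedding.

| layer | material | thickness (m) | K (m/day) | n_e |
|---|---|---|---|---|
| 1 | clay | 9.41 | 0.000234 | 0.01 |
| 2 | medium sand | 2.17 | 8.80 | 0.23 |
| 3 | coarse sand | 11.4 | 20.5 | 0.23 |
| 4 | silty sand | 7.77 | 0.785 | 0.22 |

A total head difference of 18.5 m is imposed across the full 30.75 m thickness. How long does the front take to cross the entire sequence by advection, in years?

29.3

With flow normal to the layers, continuity requires the same specific discharge q through every layer.
Σ(b_i/K_i) = 9.41/0.000234 + 2.17/8.80 + 11.4/20.5 + 7.77/0.785 = 40224 d.
q = Δh / Σ(b_i/K_i) = 18.5 / 40224 = 0.0004599 m/day.
In each layer the seepage velocity is v_i = q/n_i, so the layer transit time is t_i = b_i·n_i / q:
  layer 1 (clay): t_1 = 9.41 × 0.01 / 0.0004599 = 204.6 d
  layer 2 (medium sand): t_2 = 2.17 × 0.23 / 0.0004599 = 1085 d
  layer 3 (coarse sand): t_3 = 11.4 × 0.23 / 0.0004599 = 5701 d
  layer 4 (silty sand): t_4 = 7.77 × 0.22 / 0.0004599 = 3717 d
Total t = Σ t_i = 10708 days = 29.32 years.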